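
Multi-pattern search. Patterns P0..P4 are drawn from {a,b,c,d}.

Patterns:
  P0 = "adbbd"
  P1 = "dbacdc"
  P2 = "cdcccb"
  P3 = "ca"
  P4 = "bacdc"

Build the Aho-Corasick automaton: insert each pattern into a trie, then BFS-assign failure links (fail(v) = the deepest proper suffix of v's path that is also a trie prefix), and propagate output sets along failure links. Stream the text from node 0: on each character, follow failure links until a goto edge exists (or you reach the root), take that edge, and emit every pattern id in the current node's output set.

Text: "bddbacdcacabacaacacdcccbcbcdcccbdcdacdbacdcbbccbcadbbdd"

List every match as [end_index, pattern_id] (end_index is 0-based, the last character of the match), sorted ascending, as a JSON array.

Construct AC machine:
Trie (insert patterns):
  n0 'ε': a→1 b→19 c→12 d→6
  n1 'a': d→2
  n2 'ad': b→3
  n3 'adb': b→4
  n4 'adbb': d→5
  n5 'adbbd': ·  [P0 ends]
  n6 'd': b→7
  n7 'db': a→8
  n8 'dba': c→9
  n9 'dbac': d→10
  n10 'dbacd': c→11
  n11 'dbacdc': ·  [P1 ends]
  n12 'c': a→18 d→13
  n13 'cd': c→14
  n14 'cdc': c→15
  n15 'cdcc': c→16
  n16 'cdccc': b→17
  n17 'cdcccb': ·  [P2 ends]
  n18 'ca': ·  [P3 ends]
  n19 'b': a→20
  n20 'ba': c→21
  n21 'bac': d→22
  n22 'bacd': c→23
  n23 'bacdc': ·  [P4 ends]

BFS fail/out derivation:
  n1('a'): parent n0 fail=0; on 'a' 0 → fail=0;  out ∅∪∅=∅
  n6('d'): parent n0 fail=0; on 'd' 0 → fail=0;  out ∅∪∅=∅
  n12('c'): parent n0 fail=0; on 'c' 0 → fail=0;  out ∅∪∅=∅
  n19('b'): parent n0 fail=0; on 'b' 0 → fail=0;  out ∅∪∅=∅
  n2('ad'): parent n1 fail=0; on 'd' 0 → fail=6;  out ∅∪∅=∅
  n7('db'): parent n6 fail=0; on 'b' 0 → fail=19;  out ∅∪∅=∅
  n13('cd'): parent n12 fail=0; on 'd' 0 → fail=6;  out ∅∪∅=∅
  n18('ca'): parent n12 fail=0; on 'a' 0 → fail=1;  out {3}∪∅={3}
  n20('ba'): parent n19 fail=0; on 'a' 0 → fail=1;  out ∅∪∅=∅
  n3('adb'): parent n2 fail=6; on 'b' 6 → fail=7;  out ∅∪∅=∅
  n8('dba'): parent n7 fail=19; on 'a' 19 → fail=20;  out ∅∪∅=∅
  n14('cdc'): parent n13 fail=6; on 'c' 6→0 → fail=12;  out ∅∪∅=∅
  n21('bac'): parent n20 fail=1; on 'c' 1→0 → fail=12;  out ∅∪∅=∅
  n4('adbb'): parent n3 fail=7; on 'b' 7→19→0 → fail=19;  out ∅∪∅=∅
  n9('dbac'): parent n8 fail=20; on 'c' 20 → fail=21;  out ∅∪∅=∅
  n15('cdcc'): parent n14 fail=12; on 'c' 12→0 → fail=12;  out ∅∪∅=∅
  n22('bacd'): parent n21 fail=12; on 'd' 12 → fail=13;  out ∅∪∅=∅
  n5('adbbd'): parent n4 fail=19; on 'd' 19→0 → fail=6;  out {0}∪∅={0}
  n10('dbacd'): parent n9 fail=21; on 'd' 21 → fail=22;  out ∅∪∅=∅
  n16('cdccc'): parent n15 fail=12; on 'c' 12→0 → fail=12;  out ∅∪∅=∅
  n23('bacdc'): parent n22 fail=13; on 'c' 13 → fail=14;  out {4}∪∅={4}
  n11('dbacdc'): parent n10 fail=22; on 'c' 22 → fail=23;  out {1}∪{4}={1,4}
  n17('cdcccb'): parent n16 fail=12; on 'b' 12→0 → fail=19;  out {2}∪∅={2}

Scan:
pos 0 'b': at 19
pos 1 'd': at 6 (via fail)
pos 2 'd': at 6 (via fail)
pos 3 'b': at 7
pos 4 'a': at 8
pos 5 'c': at 9
pos 6 'd': at 10
pos 7 'c': at 11  emit P1@[2:7],P4@[3:7]
pos 8 'a': at 18 (via fail)  emit P3@[7:8]
pos 9 'c': at 12 (via fail)
pos 10 'a': at 18  emit P3@[9:10]
pos 11 'b': at 19 (via fail)
pos 12 'a': at 20
pos 13 'c': at 21
pos 14 'a': at 18 (via fail)  emit P3@[13:14]
pos 15 'a': at 1 (via fail)
pos 16 'c': at 12 (via fail)
pos 17 'a': at 18  emit P3@[16:17]
pos 18 'c': at 12 (via fail)
pos 19 'd': at 13
pos 20 'c': at 14
pos 21 'c': at 15
pos 22 'c': at 16
pos 23 'b': at 17  emit P2@[18:23]
pos 24 'c': at 12 (via fail)
pos 25 'b': at 19 (via fail)
pos 26 'c': at 12 (via fail)
pos 27 'd': at 13
pos 28 'c': at 14
pos 29 'c': at 15
pos 30 'c': at 16
pos 31 'b': at 17  emit P2@[26:31]
pos 32 'd': at 6 (via fail)
pos 33 'c': at 12 (via fail)
pos 34 'd': at 13
pos 35 'a': at 1 (via fail)
pos 36 'c': at 12 (via fail)
pos 37 'd': at 13
pos 38 'b': at 7 (via fail)
pos 39 'a': at 8
pos 40 'c': at 9
pos 41 'd': at 10
pos 42 'c': at 11  emit P1@[37:42],P4@[38:42]
pos 43 'b': at 19 (via fail)
pos 44 'b': at 19 (via fail)
pos 45 'c': at 12 (via fail)
pos 46 'c': at 12 (via fail)
pos 47 'b': at 19 (via fail)
pos 48 'c': at 12 (via fail)
pos 49 'a': at 18  emit P3@[48:49]
pos 50 'd': at 2 (via fail)
pos 51 'b': at 3
pos 52 'b': at 4
pos 53 'd': at 5  emit P0@[49:53]
pos 54 'd': at 6 (via fail)

All matches (sorted): [[7,1],[7,4],[8,3],[10,3],[14,3],[17,3],[23,2],[31,2],[42,1],[42,4],[49,3],[53,0]]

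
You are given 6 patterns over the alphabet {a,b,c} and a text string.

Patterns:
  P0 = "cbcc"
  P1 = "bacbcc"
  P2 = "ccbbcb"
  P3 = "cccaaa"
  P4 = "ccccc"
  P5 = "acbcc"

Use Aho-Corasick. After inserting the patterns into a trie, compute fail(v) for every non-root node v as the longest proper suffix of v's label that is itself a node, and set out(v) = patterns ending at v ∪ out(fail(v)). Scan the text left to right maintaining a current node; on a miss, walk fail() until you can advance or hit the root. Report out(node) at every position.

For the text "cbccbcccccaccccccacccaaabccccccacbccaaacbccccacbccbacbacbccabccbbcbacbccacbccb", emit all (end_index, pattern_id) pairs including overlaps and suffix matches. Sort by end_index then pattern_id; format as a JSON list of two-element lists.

Build:
Trie (insert patterns):
  0='ε' goto a→22 b→5 c→1
  1='c' goto b→2 c→11
  2='cb' goto c→3
  3='cbc' goto c→4
  4='cbcc' goto ·  ←P0
  5='b' goto a→6
  6='ba' goto c→7
  7='bac' goto b→8
  8='bacb' goto c→9
  9='bacbc' goto c→10
  10='bacbcc' goto ·  ←P1
  11='cc' goto b→12 c→16
  12='ccb' goto b→13
  13='ccbb' goto c→14
  14='ccbbc' goto b→15
  15='ccbbcb' goto ·  ←P2
  16='ccc' goto a→17 c→20
  17='ccca' goto a→18
  18='cccaa' goto a→19
  19='cccaaa' goto ·  ←P3
  20='cccc' goto c→21
  21='ccccc' goto ·  ←P4
  22='a' goto c→23
  23='ac' goto b→24
  24='acb' goto c→25
  25='acbc' goto c→26
  26='acbcc' goto ·  ←P5

BFS fail/out derivation:
  fail(1) 'c': from fail(0)=0 chase 'c': 0 ⇒ 0;  out=∅∪out(0)=∅
  fail(5) 'b': from fail(0)=0 chase 'b': 0 ⇒ 0;  out=∅∪out(0)=∅
  fail(22) 'a': from fail(0)=0 chase 'a': 0 ⇒ 0;  out=∅∪out(0)=∅
  fail(2) 'cb': from fail(1)=0 chase 'b': 0 ⇒ 5;  out=∅∪out(5)=∅
  fail(6) 'ba': from fail(5)=0 chase 'a': 0 ⇒ 22;  out=∅∪out(22)=∅
  fail(11) 'cc': from fail(1)=0 chase 'c': 0 ⇒ 1;  out=∅∪out(1)=∅
  fail(23) 'ac': from fail(22)=0 chase 'c': 0 ⇒ 1;  out=∅∪out(1)=∅
  fail(3) 'cbc': from fail(2)=5 chase 'c': 5→0 ⇒ 1;  out=∅∪out(1)=∅
  fail(7) 'bac': from fail(6)=22 chase 'c': 22 ⇒ 23;  out=∅∪out(23)=∅
  fail(12) 'ccb': from fail(11)=1 chase 'b': 1 ⇒ 2;  out=∅∪out(2)=∅
  fail(16) 'ccc': from fail(11)=1 chase 'c': 1 ⇒ 11;  out=∅∪out(11)=∅
  fail(24) 'acb': from fail(23)=1 chase 'b': 1 ⇒ 2;  out=∅∪out(2)=∅
  fail(4) 'cbcc': from fail(3)=1 chase 'c': 1 ⇒ 11;  out={0}∪out(11)={0}
  fail(8) 'bacb': from fail(7)=23 chase 'b': 23 ⇒ 24;  out=∅∪out(24)=∅
  fail(13) 'ccbb': from fail(12)=2 chase 'b': 2→5→0 ⇒ 5;  out=∅∪out(5)=∅
  fail(17) 'ccca': from fail(16)=11 chase 'a': 11→1→0 ⇒ 22;  out=∅∪out(22)=∅
  fail(20) 'cccc': from fail(16)=11 chase 'c': 11 ⇒ 16;  out=∅∪out(16)=∅
  fail(25) 'acbc': from fail(24)=2 chase 'c': 2 ⇒ 3;  out=∅∪out(3)=∅
  fail(9) 'bacbc': from fail(8)=24 chase 'c': 24 ⇒ 25;  out=∅∪out(25)=∅
  fail(14) 'ccbbc': from fail(13)=5 chase 'c': 5→0 ⇒ 1;  out=∅∪out(1)=∅
  fail(18) 'cccaa': from fail(17)=22 chase 'a': 22→0 ⇒ 22;  out=∅∪out(22)=∅
  fail(21) 'ccccc': from fail(20)=16 chase 'c': 16 ⇒ 20;  out={4}∪out(20)={4}
  fail(26) 'acbcc': from fail(25)=3 chase 'c': 3 ⇒ 4;  out={5}∪out(4)={0,5}
  fail(10) 'bacbcc': from fail(9)=25 chase 'c': 25 ⇒ 26;  out={1}∪out(26)={0,1,5}
  fail(15) 'ccbbcb': from fail(14)=1 chase 'b': 1 ⇒ 2;  out={2}∪out(2)={2}
  fail(19) 'cccaaa': from fail(18)=22 chase 'a': 22→0 ⇒ 22;  out={3}∪out(22)={3}

Text stream:
pos 0 'c': at 1
pos 1 'b': at 2
pos 2 'c': at 3
pos 3 'c': at 4  → match P0@[0:3]
pos 4 'b': at 12 (via fail)
pos 5 'c': at 3 (via fail)
pos 6 'c': at 4  → match P0@[3:6]
pos 7 'c': at 16 (via fail)
pos 8 'c': at 20
pos 9 'c': at 21  → match P4@[5:9]
pos 10 'a': at 17 (via fail)
pos 11 'c': at 23 (via fail)
pos 12 'c': at 11 (via fail)
pos 13 'c': at 16
pos 14 'c': at 20
pos 15 'c': at 21  → match P4@[11:15]
pos 16 'c': at 21 (via fail)  → match P4@[12:16]
pos 17 'a': at 17 (via fail)
pos 18 'c': at 23 (via fail)
pos 19 'c': at 11 (via fail)
pos 20 'c': at 16
pos 21 'a': at 17
pos 22 'a': at 18
pos 23 'a': at 19  → match P3@[18:23]
pos 24 'b': at 5 (via fail)
pos 25 'c': at 1 (via fail)
pos 26 'c': at 11
pos 27 'c': at 16
pos 28 'c': at 20
pos 29 'c': at 21  → match P4@[25:29]
pos 30 'c': at 21 (via fail)  → match P4@[26:30]
pos 31 'a': at 17 (via fail)
pos 32 'c': at 23 (via fail)
pos 33 'b': at 24
pos 34 'c': at 25
pos 35 'c': at 26  → match P0@[32:35],P5@[31:35]
pos 36 'a': at 22 (via fail)
pos 37 'a': at 22 (via fail)
pos 38 'a': at 22 (via fail)
pos 39 'c': at 23
pos 40 'b': at 24
pos 41 'c': at 25
pos 42 'c': at 26  → match P0@[39:42],P5@[38:42]
pos 43 'c': at 16 (via fail)
pos 44 'c': at 20
pos 45 'a': at 17 (via fail)
pos 46 'c': at 23 (via fail)
pos 47 'b': at 24
pos 48 'c': at 25
pos 49 'c': at 26  → match P0@[46:49],P5@[45:49]
pos 50 'b': at 12 (via fail)
pos 51 'a': at 6 (via fail)
pos 52 'c': at 7
pos 53 'b': at 8
pos 54 'a': at 6 (via fail)
pos 55 'c': at 7
pos 56 'b': at 8
pos 57 'c': at 9
pos 58 'c': at 10  → match P0@[55:58],P1@[53:58],P5@[54:58]
pos 59 'a': at 22 (via fail)
pos 60 'b': at 5 (via fail)
pos 61 'c': at 1 (via fail)
pos 62 'c': at 11
pos 63 'b': at 12
pos 64 'b': at 13
pos 65 'c': at 14
pos 66 'b': at 15  → match P2@[61:66]
pos 67 'a': at 6 (via fail)
pos 68 'c': at 7
pos 69 'b': at 8
pos 70 'c': at 9
pos 71 'c': at 10  → match P0@[68:71],P1@[66:71],P5@[67:71]
pos 72 'a': at 22 (via fail)
pos 73 'c': at 23
pos 74 'b': at 24
pos 75 'c': at 25
pos 76 'c': at 26  → match P0@[73:76],P5@[72:76]
pos 77 'b': at 12 (via fail)

All matches (sorted): [[3,0],[6,0],[9,4],[15,4],[16,4],[23,3],[29,4],[30,4],[35,0],[35,5],[42,0],[42,5],[49,0],[49,5],[58,0],[58,1],[58,5],[66,2],[71,0],[71,1],[71,5],[76,0],[76,5]]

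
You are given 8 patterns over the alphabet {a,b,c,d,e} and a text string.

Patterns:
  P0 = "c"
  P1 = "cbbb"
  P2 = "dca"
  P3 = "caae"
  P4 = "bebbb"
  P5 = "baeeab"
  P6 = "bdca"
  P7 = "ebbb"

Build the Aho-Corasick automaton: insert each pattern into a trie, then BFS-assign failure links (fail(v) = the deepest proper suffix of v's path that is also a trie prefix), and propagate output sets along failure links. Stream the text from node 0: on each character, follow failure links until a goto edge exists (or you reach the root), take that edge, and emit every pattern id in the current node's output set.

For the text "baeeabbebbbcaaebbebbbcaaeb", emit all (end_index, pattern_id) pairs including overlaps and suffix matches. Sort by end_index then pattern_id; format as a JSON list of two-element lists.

Construct AC machine:
Trie (insert patterns):
  n0 'ε': b→11 c→1 d→5 e→24
  n1 'c': a→8 b→2  [P0 ends]
  n2 'cb': b→3
  n3 'cbb': b→4
  n4 'cbbb': ·  [P1 ends]
  n5 'd': c→6
  n6 'dc': a→7
  n7 'dca': ·  [P2 ends]
  n8 'ca': a→9
  n9 'caa': e→10
  n10 'caae': ·  [P3 ends]
  n11 'b': a→16 d→21 e→12
  n12 'be': b→13
  n13 'beb': b→14
  n14 'bebb': b→15
  n15 'bebbb': ·  [P4 ends]
  n16 'ba': e→17
  n17 'bae': e→18
  n18 'baee': a→19
  n19 'baeea': b→20
  n20 'baeeab': ·  [P5 ends]
  n21 'bd': c→22
  n22 'bdc': a→23
  n23 'bdca': ·  [P6 ends]
  n24 'e': b→25
  n25 'eb': b→26
  n26 'ebb': b→27
  n27 'ebbb': ·  [P7 ends]

Failure links (BFS by depth):
  fail(1) 'c': from fail(0)=0 chase 'c': 0 ⇒ 0;  out={0}∪out(0)={0}
  fail(5) 'd': from fail(0)=0 chase 'd': 0 ⇒ 0;  out=∅∪out(0)=∅
  fail(11) 'b': from fail(0)=0 chase 'b': 0 ⇒ 0;  out=∅∪out(0)=∅
  fail(24) 'e': from fail(0)=0 chase 'e': 0 ⇒ 0;  out=∅∪out(0)=∅
  fail(2) 'cb': from fail(1)=0 chase 'b': 0 ⇒ 11;  out=∅∪out(11)=∅
  fail(6) 'dc': from fail(5)=0 chase 'c': 0 ⇒ 1;  out=∅∪out(1)={0}
  fail(8) 'ca': from fail(1)=0 chase 'a': 0 ⇒ 0;  out=∅∪out(0)=∅
  fail(12) 'be': from fail(11)=0 chase 'e': 0 ⇒ 24;  out=∅∪out(24)=∅
  fail(16) 'ba': from fail(11)=0 chase 'a': 0 ⇒ 0;  out=∅∪out(0)=∅
  fail(21) 'bd': from fail(11)=0 chase 'd': 0 ⇒ 5;  out=∅∪out(5)=∅
  fail(25) 'eb': from fail(24)=0 chase 'b': 0 ⇒ 11;  out=∅∪out(11)=∅
  fail(3) 'cbb': from fail(2)=11 chase 'b': 11→0 ⇒ 11;  out=∅∪out(11)=∅
  fail(7) 'dca': from fail(6)=1 chase 'a': 1 ⇒ 8;  out={2}∪out(8)={2}
  fail(9) 'caa': from fail(8)=0 chase 'a': 0 ⇒ 0;  out=∅∪out(0)=∅
  fail(13) 'beb': from fail(12)=24 chase 'b': 24 ⇒ 25;  out=∅∪out(25)=∅
  fail(17) 'bae': from fail(16)=0 chase 'e': 0 ⇒ 24;  out=∅∪out(24)=∅
  fail(22) 'bdc': from fail(21)=5 chase 'c': 5 ⇒ 6;  out=∅∪out(6)={0}
  fail(26) 'ebb': from fail(25)=11 chase 'b': 11→0 ⇒ 11;  out=∅∪out(11)=∅
  fail(4) 'cbbb': from fail(3)=11 chase 'b': 11→0 ⇒ 11;  out={1}∪out(11)={1}
  fail(10) 'caae': from fail(9)=0 chase 'e': 0 ⇒ 24;  out={3}∪out(24)={3}
  fail(14) 'bebb': from fail(13)=25 chase 'b': 25 ⇒ 26;  out=∅∪out(26)=∅
  fail(18) 'baee': from fail(17)=24 chase 'e': 24→0 ⇒ 24;  out=∅∪out(24)=∅
  fail(23) 'bdca': from fail(22)=6 chase 'a': 6 ⇒ 7;  out={6}∪out(7)={2,6}
  fail(27) 'ebbb': from fail(26)=11 chase 'b': 11→0 ⇒ 11;  out={7}∪out(11)={7}
  fail(15) 'bebbb': from fail(14)=26 chase 'b': 26 ⇒ 27;  out={4}∪out(27)={4,7}
  fail(19) 'baeea': from fail(18)=24 chase 'a': 24→0 ⇒ 0;  out=∅∪out(0)=∅
  fail(20) 'baeeab': from fail(19)=0 chase 'b': 0 ⇒ 11;  out={5}∪out(11)={5}

Run:
pos 0 'b': at 11
pos 1 'a': at 16
pos 2 'e': at 17
pos 3 'e': at 18
pos 4 'a': at 19
pos 5 'b': at 20  → match P5@[0:5]
pos 6 'b': at 11 ·f
pos 7 'e': at 12
pos 8 'b': at 13
pos 9 'b': at 14
pos 10 'b': at 15  → match P4@[6:10],P7@[7:10]
pos 11 'c': at 1 ·f  → match P0@[11:11]
pos 12 'a': at 8
pos 13 'a': at 9
pos 14 'e': at 10  → match P3@[11:14]
pos 15 'b': at 25 ·f
pos 16 'b': at 26
pos 17 'e': at 12 ·f
pos 18 'b': at 13
pos 19 'b': at 14
pos 20 'b': at 15  → match P4@[16:20],P7@[17:20]
pos 21 'c': at 1 ·f  → match P0@[21:21]
pos 22 'a': at 8
pos 23 'a': at 9
pos 24 'e': at 10  → match P3@[21:24]
pos 25 'b': at 25 ·f

Result: [[5,5],[10,4],[10,7],[11,0],[14,3],[20,4],[20,7],[21,0],[24,3]]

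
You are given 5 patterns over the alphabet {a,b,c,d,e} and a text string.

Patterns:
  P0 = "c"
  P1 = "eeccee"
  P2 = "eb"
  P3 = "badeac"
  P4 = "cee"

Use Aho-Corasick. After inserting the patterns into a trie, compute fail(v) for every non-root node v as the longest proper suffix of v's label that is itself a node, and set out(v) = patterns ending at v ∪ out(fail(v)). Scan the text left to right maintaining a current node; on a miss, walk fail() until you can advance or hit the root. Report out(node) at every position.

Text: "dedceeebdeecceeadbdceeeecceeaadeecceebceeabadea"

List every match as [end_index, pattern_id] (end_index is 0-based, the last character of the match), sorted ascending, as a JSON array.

Build automaton:
Trie (insert patterns):
  n0 'ε': b→9 c→1 e→2
  n1 'c': e→15  [P0 ends]
  n2 'e': b→8 e→3
  n3 'ee': c→4
  n4 'eec': c→5
  n5 'eecc': e→6
  n6 'eecce': e→7
  n7 'eeccee': ·  [P1 ends]
  n8 'eb': ·  [P2 ends]
  n9 'b': a→10
  n10 'ba': d→11
  n11 'bad': e→12
  n12 'bade': a→13
  n13 'badea': c→14
  n14 'badeac': ·  [P3 ends]
  n15 'ce': e→16
  n16 'cee': ·  [P4 ends]

Failure links (BFS by depth):
  fail(1) 'c': from fail(0)=0 chase 'c': 0 ⇒ 0;  out={0}∪out(0)={0}
  fail(2) 'e': from fail(0)=0 chase 'e': 0 ⇒ 0;  out=∅∪out(0)=∅
  fail(9) 'b': from fail(0)=0 chase 'b': 0 ⇒ 0;  out=∅∪out(0)=∅
  fail(3) 'ee': from fail(2)=0 chase 'e': 0 ⇒ 2;  out=∅∪out(2)=∅
  fail(8) 'eb': from fail(2)=0 chase 'b': 0 ⇒ 9;  out={2}∪out(9)={2}
  fail(10) 'ba': from fail(9)=0 chase 'a': 0 ⇒ 0;  out=∅∪out(0)=∅
  fail(15) 'ce': from fail(1)=0 chase 'e': 0 ⇒ 2;  out=∅∪out(2)=∅
  fail(4) 'eec': from fail(3)=2 chase 'c': 2→0 ⇒ 1;  out=∅∪out(1)={0}
  fail(11) 'bad': from fail(10)=0 chase 'd': 0 ⇒ 0;  out=∅∪out(0)=∅
  fail(16) 'cee': from fail(15)=2 chase 'e': 2 ⇒ 3;  out={4}∪out(3)={4}
  fail(5) 'eecc': from fail(4)=1 chase 'c': 1→0 ⇒ 1;  out=∅∪out(1)={0}
  fail(12) 'bade': from fail(11)=0 chase 'e': 0 ⇒ 2;  out=∅∪out(2)=∅
  fail(6) 'eecce': from fail(5)=1 chase 'e': 1 ⇒ 15;  out=∅∪out(15)=∅
  fail(13) 'badea': from fail(12)=2 chase 'a': 2→0 ⇒ 0;  out=∅∪out(0)=∅
  fail(7) 'eeccee': from fail(6)=15 chase 'e': 15 ⇒ 16;  out={1}∪out(16)={1,4}
  fail(14) 'badeac': from fail(13)=0 chase 'c': 0 ⇒ 1;  out={3}∪out(1)={0,3}

Scan:
pos 0 'd': at 0
pos 1 'e': at 2
pos 2 'd': at 0 (fail-walked)
pos 3 'c': at 1  → match P0@[3:3]
pos 4 'e': at 15
pos 5 'e': at 16  → match P4@[3:5]
pos 6 'e': at 3 (fail-walked)
pos 7 'b': at 8 (fail-walked)  → match P2@[6:7]
pos 8 'd': at 0 (fail-walked)
pos 9 'e': at 2
pos 10 'e': at 3
pos 11 'c': at 4  → match P0@[11:11]
pos 12 'c': at 5  → match P0@[12:12]
pos 13 'e': at 6
pos 14 'e': at 7  → match P1@[9:14],P4@[12:14]
pos 15 'a': at 0 (fail-walked)
pos 16 'd': at 0
pos 17 'b': at 9
pos 18 'd': at 0 (fail-walked)
pos 19 'c': at 1  → match P0@[19:19]
pos 20 'e': at 15
pos 21 'e': at 16  → match P4@[19:21]
pos 22 'e': at 3 (fail-walked)
pos 23 'e': at 3 (fail-walked)
pos 24 'c': at 4  → match P0@[24:24]
pos 25 'c': at 5  → match P0@[25:25]
pos 26 'e': at 6
pos 27 'e': at 7  → match P1@[22:27],P4@[25:27]
pos 28 'a': at 0 (fail-walked)
pos 29 'a': at 0
pos 30 'd': at 0
pos 31 'e': at 2
pos 32 'e': at 3
pos 33 'c': at 4  → match P0@[33:33]
pos 34 'c': at 5  → match P0@[34:34]
pos 35 'e': at 6
pos 36 'e': at 7  → match P1@[31:36],P4@[34:36]
pos 37 'b': at 8 (fail-walked)  → match P2@[36:37]
pos 38 'c': at 1 (fail-walked)  → match P0@[38:38]
pos 39 'e': at 15
pos 40 'e': at 16  → match P4@[38:40]
pos 41 'a': at 0 (fail-walked)
pos 42 'b': at 9
pos 43 'a': at 10
pos 44 'd': at 11
pos 45 'e': at 12
pos 46 'a': at 13

Result: [[3,0],[5,4],[7,2],[11,0],[12,0],[14,1],[14,4],[19,0],[21,4],[24,0],[25,0],[27,1],[27,4],[33,0],[34,0],[36,1],[36,4],[37,2],[38,0],[40,4]]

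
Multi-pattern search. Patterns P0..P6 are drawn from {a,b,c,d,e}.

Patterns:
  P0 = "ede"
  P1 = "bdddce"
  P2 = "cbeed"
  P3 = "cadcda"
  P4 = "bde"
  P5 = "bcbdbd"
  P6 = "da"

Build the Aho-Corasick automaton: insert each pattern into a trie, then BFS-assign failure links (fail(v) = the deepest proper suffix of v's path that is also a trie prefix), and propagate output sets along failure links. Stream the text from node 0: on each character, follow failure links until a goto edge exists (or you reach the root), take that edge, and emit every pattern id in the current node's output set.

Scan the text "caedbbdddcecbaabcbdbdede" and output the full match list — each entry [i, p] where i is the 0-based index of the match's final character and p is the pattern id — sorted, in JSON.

Build automaton:
Trie nodes:
  n0 'ε': b→4 c→10 d→26 e→1
  n1 'e': d→2
  n2 'ed': e→3
  n3 'ede': ·  [P0 ends]
  n4 'b': c→21 d→5
  n5 'bd': d→6 e→20
  n6 'bdd': d→7
  n7 'bddd': c→8
  n8 'bdddc': e→9
  n9 'bdddce': ·  [P1 ends]
  n10 'c': a→15 b→11
  n11 'cb': e→12
  n12 'cbe': e→13
  n13 'cbee': d→14
  n14 'cbeed': ·  [P2 ends]
  n15 'ca': d→16
  n16 'cad': c→17
  n17 'cadc': d→18
  n18 'cadcd': a→19
  n19 'cadcda': ·  [P3 ends]
  n20 'bde': ·  [P4 ends]
  n21 'bc': b→22
  n22 'bcb': d→23
  n23 'bcbd': b→24
  n24 'bcbdb': d→25
  n25 'bcbdbd': ·  [P5 ends]
  n26 'd': a→27
  n27 'da': ·  [P6 ends]

BFS fail/out derivation:
  n1('e'): parent n0 fail=0; on 'e' 0 → fail=0;  out ∅∪∅=∅
  n4('b'): parent n0 fail=0; on 'b' 0 → fail=0;  out ∅∪∅=∅
  n10('c'): parent n0 fail=0; on 'c' 0 → fail=0;  out ∅∪∅=∅
  n26('d'): parent n0 fail=0; on 'd' 0 → fail=0;  out ∅∪∅=∅
  n2('ed'): parent n1 fail=0; on 'd' 0 → fail=26;  out ∅∪∅=∅
  n5('bd'): parent n4 fail=0; on 'd' 0 → fail=26;  out ∅∪∅=∅
  n11('cb'): parent n10 fail=0; on 'b' 0 → fail=4;  out ∅∪∅=∅
  n15('ca'): parent n10 fail=0; on 'a' 0 → fail=0;  out ∅∪∅=∅
  n21('bc'): parent n4 fail=0; on 'c' 0 → fail=10;  out ∅∪∅=∅
  n27('da'): parent n26 fail=0; on 'a' 0 → fail=0;  out {6}∪∅={6}
  n3('ede'): parent n2 fail=26; on 'e' 26→0 → fail=1;  out {0}∪∅={0}
  n6('bdd'): parent n5 fail=26; on 'd' 26→0 → fail=26;  out ∅∪∅=∅
  n12('cbe'): parent n11 fail=4; on 'e' 4→0 → fail=1;  out ∅∪∅=∅
  n16('cad'): parent n15 fail=0; on 'd' 0 → fail=26;  out ∅∪∅=∅
  n20('bde'): parent n5 fail=26; on 'e' 26→0 → fail=1;  out {4}∪∅={4}
  n22('bcb'): parent n21 fail=10; on 'b' 10 → fail=11;  out ∅∪∅=∅
  n7('bddd'): parent n6 fail=26; on 'd' 26→0 → fail=26;  out ∅∪∅=∅
  n13('cbee'): parent n12 fail=1; on 'e' 1→0 → fail=1;  out ∅∪∅=∅
  n17('cadc'): parent n16 fail=26; on 'c' 26→0 → fail=10;  out ∅∪∅=∅
  n23('bcbd'): parent n22 fail=11; on 'd' 11→4 → fail=5;  out ∅∪∅=∅
  n8('bdddc'): parent n7 fail=26; on 'c' 26→0 → fail=10;  out ∅∪∅=∅
  n14('cbeed'): parent n13 fail=1; on 'd' 1 → fail=2;  out {2}∪∅={2}
  n18('cadcd'): parent n17 fail=10; on 'd' 10→0 → fail=26;  out ∅∪∅=∅
  n24('bcbdb'): parent n23 fail=5; on 'b' 5→26→0 → fail=4;  out ∅∪∅=∅
  n9('bdddce'): parent n8 fail=10; on 'e' 10→0 → fail=1;  out {1}∪∅={1}
  n19('cadcda'): parent n18 fail=26; on 'a' 26 → fail=27;  out {3}∪{6}={3,6}
  n25('bcbdbd'): parent n24 fail=4; on 'd' 4 → fail=5;  out {5}∪∅={5}

Run:
pos 0 'c': at 10
pos 1 'a': at 15
pos 2 'e': at 1 (fail-walked)
pos 3 'd': at 2
pos 4 'b': at 4 (fail-walked)
pos 5 'b': at 4 (fail-walked)
pos 6 'd': at 5
pos 7 'd': at 6
pos 8 'd': at 7
pos 9 'c': at 8
pos 10 'e': at 9  emit P1@[5:10]
pos 11 'c': at 10 (fail-walked)
pos 12 'b': at 11
pos 13 'a': at 0 (fail-walked)
pos 14 'a': at 0
pos 15 'b': at 4
pos 16 'c': at 21
pos 17 'b': at 22
pos 18 'd': at 23
pos 19 'b': at 24
pos 20 'd': at 25  emit P5@[15:20]
pos 21 'e': at 20 (fail-walked)  emit P4@[19:21]
pos 22 'd': at 2 (fail-walked)
pos 23 'e': at 3  emit P0@[21:23]

Matches: [[10,1],[20,5],[21,4],[23,0]]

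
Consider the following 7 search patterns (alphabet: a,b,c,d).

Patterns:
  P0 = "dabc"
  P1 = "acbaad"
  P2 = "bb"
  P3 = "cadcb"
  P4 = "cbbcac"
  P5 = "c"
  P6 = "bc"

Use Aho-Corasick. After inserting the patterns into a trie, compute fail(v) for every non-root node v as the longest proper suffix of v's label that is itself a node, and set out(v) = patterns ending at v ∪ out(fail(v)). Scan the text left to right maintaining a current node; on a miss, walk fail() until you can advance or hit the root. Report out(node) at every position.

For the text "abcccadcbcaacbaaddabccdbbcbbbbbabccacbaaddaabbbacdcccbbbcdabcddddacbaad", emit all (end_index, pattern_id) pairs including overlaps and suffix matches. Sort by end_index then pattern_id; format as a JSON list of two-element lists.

Build automaton:
Trie nodes:
  n0 'ε': a→5 b→11 c→13 d→1
  n1 'd': a→2
  n2 'da': b→3
  n3 'dab': c→4
  n4 'dabc': ·  [P0 ends]
  n5 'a': c→6
  n6 'ac': b→7
  n7 'acb': a→8
  n8 'acba': a→9
  n9 'acbaa': d→10
  n10 'acbaad': ·  [P1 ends]
  n11 'b': b→12 c→23
  n12 'bb': ·  [P2 ends]
  n13 'c': a→14 b→18  [P5 ends]
  n14 'ca': d→15
  n15 'cad': c→16
  n16 'cadc': b→17
  n17 'cadcb': ·  [P3 ends]
  n18 'cb': b→19
  n19 'cbb': c→20
  n20 'cbbc': a→21
  n21 'cbbca': c→22
  n22 'cbbcac': ·  [P4 ends]
  n23 'bc': ·  [P6 ends]

Failure links (BFS by depth):
  fail(1) 'd': from fail(0)=0 chase 'd': 0 ⇒ 0;  out=∅∪out(0)=∅
  fail(5) 'a': from fail(0)=0 chase 'a': 0 ⇒ 0;  out=∅∪out(0)=∅
  fail(11) 'b': from fail(0)=0 chase 'b': 0 ⇒ 0;  out=∅∪out(0)=∅
  fail(13) 'c': from fail(0)=0 chase 'c': 0 ⇒ 0;  out={5}∪out(0)={5}
  fail(2) 'da': from fail(1)=0 chase 'a': 0 ⇒ 5;  out=∅∪out(5)=∅
  fail(6) 'ac': from fail(5)=0 chase 'c': 0 ⇒ 13;  out=∅∪out(13)={5}
  fail(12) 'bb': from fail(11)=0 chase 'b': 0 ⇒ 11;  out={2}∪out(11)={2}
  fail(14) 'ca': from fail(13)=0 chase 'a': 0 ⇒ 5;  out=∅∪out(5)=∅
  fail(18) 'cb': from fail(13)=0 chase 'b': 0 ⇒ 11;  out=∅∪out(11)=∅
  fail(23) 'bc': from fail(11)=0 chase 'c': 0 ⇒ 13;  out={6}∪out(13)={5,6}
  fail(3) 'dab': from fail(2)=5 chase 'b': 5→0 ⇒ 11;  out=∅∪out(11)=∅
  fail(7) 'acb': from fail(6)=13 chase 'b': 13 ⇒ 18;  out=∅∪out(18)=∅
  fail(15) 'cad': from fail(14)=5 chase 'd': 5→0 ⇒ 1;  out=∅∪out(1)=∅
  fail(19) 'cbb': from fail(18)=11 chase 'b': 11 ⇒ 12;  out=∅∪out(12)={2}
  fail(4) 'dabc': from fail(3)=11 chase 'c': 11 ⇒ 23;  out={0}∪out(23)={0,5,6}
  fail(8) 'acba': from fail(7)=18 chase 'a': 18→11→0 ⇒ 5;  out=∅∪out(5)=∅
  fail(16) 'cadc': from fail(15)=1 chase 'c': 1→0 ⇒ 13;  out=∅∪out(13)={5}
  fail(20) 'cbbc': from fail(19)=12 chase 'c': 12→11 ⇒ 23;  out=∅∪out(23)={5,6}
  fail(9) 'acbaa': from fail(8)=5 chase 'a': 5→0 ⇒ 5;  out=∅∪out(5)=∅
  fail(17) 'cadcb': from fail(16)=13 chase 'b': 13 ⇒ 18;  out={3}∪out(18)={3}
  fail(21) 'cbbca': from fail(20)=23 chase 'a': 23→13 ⇒ 14;  out=∅∪out(14)=∅
  fail(10) 'acbaad': from fail(9)=5 chase 'd': 5→0 ⇒ 1;  out={1}∪out(1)={1}
  fail(22) 'cbbcac': from fail(21)=14 chase 'c': 14→5 ⇒ 6;  out={4}∪out(6)={4,5}

Scan:
i=0 'a': node 0→5
i=1 'b': node 5→11 ·f
i=2 'c': node 11→23  → match P5@[2:2],P6@[1:2]
i=3 'c': node 23→13 ·f  → match P5@[3:3]
i=4 'c': node 13→13 ·f  → match P5@[4:4]
i=5 'a': node 13→14
i=6 'd': node 14→15
i=7 'c': node 15→16  → match P5@[7:7]
i=8 'b': node 16→17  → match P3@[4:8]
i=9 'c': node 17→23 ·f  → match P5@[9:9],P6@[8:9]
i=10 'a': node 23→14 ·f
i=11 'a': node 14→5 ·f
i=12 'c': node 5→6  → match P5@[12:12]
i=13 'b': node 6→7
i=14 'a': node 7→8
i=15 'a': node 8→9
i=16 'd': node 9→10  → match P1@[11:16]
i=17 'd': node 10→1 ·f
i=18 'a': node 1→2
i=19 'b': node 2→3
i=20 'c': node 3→4  → match P0@[17:20],P5@[20:20],P6@[19:20]
i=21 'c': node 4→13 ·f  → match P5@[21:21]
i=22 'd': node 13→1 ·f
i=23 'b': node 1→11 ·f
i=24 'b': node 11→12  → match P2@[23:24]
i=25 'c': node 12→23 ·f  → match P5@[25:25],P6@[24:25]
i=26 'b': node 23→18 ·f
i=27 'b': node 18→19  → match P2@[26:27]
i=28 'b': node 19→12 ·f  → match P2@[27:28]
i=29 'b': node 12→12 ·f  → match P2@[28:29]
i=30 'b': node 12→12 ·f  → match P2@[29:30]
i=31 'a': node 12→5 ·f
i=32 'b': node 5→11 ·f
i=33 'c': node 11→23  → match P5@[33:33],P6@[32:33]
i=34 'c': node 23→13 ·f  → match P5@[34:34]
i=35 'a': node 13→14
i=36 'c': node 14→6 ·f  → match P5@[36:36]
i=37 'b': node 6→7
i=38 'a': node 7→8
i=39 'a': node 8→9
i=40 'd': node 9→10  → match P1@[35:40]
i=41 'd': node 10→1 ·f
i=42 'a': node 1→2
i=43 'a': node 2→5 ·f
i=44 'b': node 5→11 ·f
i=45 'b': node 11→12  → match P2@[44:45]
i=46 'b': node 12→12 ·f  → match P2@[45:46]
i=47 'a': node 12→5 ·f
i=48 'c': node 5→6  → match P5@[48:48]
i=49 'd': node 6→1 ·f
i=50 'c': node 1→13 ·f  → match P5@[50:50]
i=51 'c': node 13→13 ·f  → match P5@[51:51]
i=52 'c': node 13→13 ·f  → match P5@[52:52]
i=53 'b': node 13→18
i=54 'b': node 18→19  → match P2@[53:54]
i=55 'b': node 19→12 ·f  → match P2@[54:55]
i=56 'c': node 12→23 ·f  → match P5@[56:56],P6@[55:56]
i=57 'd': node 23→1 ·f
i=58 'a': node 1→2
i=59 'b': node 2→3
i=60 'c': node 3→4  → match P0@[57:60],P5@[60:60],P6@[59:60]
i=61 'd': node 4→1 ·f
i=62 'd': node 1→1 ·f
i=63 'd': node 1→1 ·f
i=64 'd': node 1→1 ·f
i=65 'a': node 1→2
i=66 'c': node 2→6 ·f  → match P5@[66:66]
i=67 'b': node 6→7
i=68 'a': node 7→8
i=69 'a': node 8→9
i=70 'd': node 9→10  → match P1@[65:70]

All matches (sorted): [[2,5],[2,6],[3,5],[4,5],[7,5],[8,3],[9,5],[9,6],[12,5],[16,1],[20,0],[20,5],[20,6],[21,5],[24,2],[25,5],[25,6],[27,2],[28,2],[29,2],[30,2],[33,5],[33,6],[34,5],[36,5],[40,1],[45,2],[46,2],[48,5],[50,5],[51,5],[52,5],[54,2],[55,2],[56,5],[56,6],[60,0],[60,5],[60,6],[66,5],[70,1]]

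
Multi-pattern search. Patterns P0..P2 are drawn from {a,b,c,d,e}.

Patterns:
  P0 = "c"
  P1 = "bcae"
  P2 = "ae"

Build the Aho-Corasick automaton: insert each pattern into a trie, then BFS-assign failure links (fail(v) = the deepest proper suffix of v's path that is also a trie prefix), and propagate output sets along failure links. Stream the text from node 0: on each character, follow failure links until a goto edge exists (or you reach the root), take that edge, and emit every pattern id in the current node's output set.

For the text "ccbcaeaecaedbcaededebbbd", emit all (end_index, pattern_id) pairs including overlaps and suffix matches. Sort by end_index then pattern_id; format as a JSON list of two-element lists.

Build:
Trie nodes:
  n0 'ε': a→6 b→2 c→1
  n1 'c': ·  [P0 ends]
  n2 'b': c→3
  n3 'bc': a→4
  n4 'bca': e→5
  n5 'bcae': ·  [P1 ends]
  n6 'a': e→7
  n7 'ae': ·  [P2 ends]

BFS fail/out derivation:
  n1('c'): parent n0 fail=0; on 'c' 0 → fail=0;  out {0}∪∅={0}
  n2('b'): parent n0 fail=0; on 'b' 0 → fail=0;  out ∅∪∅=∅
  n6('a'): parent n0 fail=0; on 'a' 0 → fail=0;  out ∅∪∅=∅
  n3('bc'): parent n2 fail=0; on 'c' 0 → fail=1;  out ∅∪{0}={0}
  n7('ae'): parent n6 fail=0; on 'e' 0 → fail=0;  out {2}∪∅={2}
  n4('bca'): parent n3 fail=1; on 'a' 1→0 → fail=6;  out ∅∪∅=∅
  n5('bcae'): parent n4 fail=6; on 'e' 6 → fail=7;  out {1}∪{2}={1,2}

Run:
i=0 'c': node 0→1  ** P0@[0:0]
i=1 'c': node 1→1 (via fail)  ** P0@[1:1]
i=2 'b': node 1→2 (via fail)
i=3 'c': node 2→3  ** P0@[3:3]
i=4 'a': node 3→4
i=5 'e': node 4→5  ** P1@[2:5],P2@[4:5]
i=6 'a': node 5→6 (via fail)
i=7 'e': node 6→7  ** P2@[6:7]
i=8 'c': node 7→1 (via fail)  ** P0@[8:8]
i=9 'a': node 1→6 (via fail)
i=10 'e': node 6→7  ** P2@[9:10]
i=11 'd': node 7→0 (via fail)
i=12 'b': node 0→2
i=13 'c': node 2→3  ** P0@[13:13]
i=14 'a': node 3→4
i=15 'e': node 4→5  ** P1@[12:15],P2@[14:15]
i=16 'd': node 5→0 (via fail)
i=17 'e': node 0→0
i=18 'd': node 0→0
i=19 'e': node 0→0
i=20 'b': node 0→2
i=21 'b': node 2→2 (via fail)
i=22 'b': node 2→2 (via fail)
i=23 'd': node 2→0 (via fail)

Matches: [[0,0],[1,0],[3,0],[5,1],[5,2],[7,2],[8,0],[10,2],[13,0],[15,1],[15,2]]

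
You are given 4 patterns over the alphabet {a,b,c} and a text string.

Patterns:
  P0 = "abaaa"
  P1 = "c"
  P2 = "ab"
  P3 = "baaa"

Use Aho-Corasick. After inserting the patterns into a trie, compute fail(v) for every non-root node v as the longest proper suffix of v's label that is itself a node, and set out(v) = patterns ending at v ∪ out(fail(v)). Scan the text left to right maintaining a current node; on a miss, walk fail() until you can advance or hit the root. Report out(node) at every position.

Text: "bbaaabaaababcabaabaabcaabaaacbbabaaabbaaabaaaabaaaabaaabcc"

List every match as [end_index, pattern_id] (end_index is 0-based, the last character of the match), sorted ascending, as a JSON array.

Construct AC machine:
Trie nodes:
  n0 'ε': a→1 b→7 c→6
  n1 'a': b→2
  n2 'ab': a→3  [P2 ends]
  n3 'aba': a→4
  n4 'abaa': a→5
  n5 'abaaa': ·  [P0 ends]
  n6 'c': ·  [P1 ends]
  n7 'b': a→8
  n8 'ba': a→9
  n9 'baa': a→10
  n10 'baaa': ·  [P3 ends]

BFS fail/out derivation:
  n1('a'): parent n0 fail=0; on 'a' 0 → fail=0;  out ∅∪∅=∅
  n6('c'): parent n0 fail=0; on 'c' 0 → fail=0;  out {1}∪∅={1}
  n7('b'): parent n0 fail=0; on 'b' 0 → fail=0;  out ∅∪∅=∅
  n2('ab'): parent n1 fail=0; on 'b' 0 → fail=7;  out {2}∪∅={2}
  n8('ba'): parent n7 fail=0; on 'a' 0 → fail=1;  out ∅∪∅=∅
  n3('aba'): parent n2 fail=7; on 'a' 7 → fail=8;  out ∅∪∅=∅
  n9('baa'): parent n8 fail=1; on 'a' 1→0 → fail=1;  out ∅∪∅=∅
  n4('abaa'): parent n3 fail=8; on 'a' 8 → fail=9;  out ∅∪∅=∅
  n10('baaa'): parent n9 fail=1; on 'a' 1→0 → fail=1;  out {3}∪∅={3}
  n5('abaaa'): parent n4 fail=9; on 'a' 9 → fail=10;  out {0}∪{3}={0,3}

Run:
pos 0 'b': at 7
pos 1 'b': at 7 (fail-walked)
pos 2 'a': at 8
pos 3 'a': at 9
pos 4 'a': at 10  emit P3@[1:4]
pos 5 'b': at 2 (fail-walked)  emit P2@[4:5]
pos 6 'a': at 3
pos 7 'a': at 4
pos 8 'a': at 5  emit P0@[4:8],P3@[5:8]
pos 9 'b': at 2 (fail-walked)  emit P2@[8:9]
pos 10 'a': at 3
pos 11 'b': at 2 (fail-walked)  emit P2@[10:11]
pos 12 'c': at 6 (fail-walked)  emit P1@[12:12]
pos 13 'a': at 1 (fail-walked)
pos 14 'b': at 2  emit P2@[13:14]
pos 15 'a': at 3
pos 16 'a': at 4
pos 17 'b': at 2 (fail-walked)  emit P2@[16:17]
pos 18 'a': at 3
pos 19 'a': at 4
pos 20 'b': at 2 (fail-walked)  emit P2@[19:20]
pos 21 'c': at 6 (fail-walked)  emit P1@[21:21]
pos 22 'a': at 1 (fail-walked)
pos 23 'a': at 1 (fail-walked)
pos 24 'b': at 2  emit P2@[23:24]
pos 25 'a': at 3
pos 26 'a': at 4
pos 27 'a': at 5  emit P0@[23:27],P3@[24:27]
pos 28 'c': at 6 (fail-walked)  emit P1@[28:28]
pos 29 'b': at 7 (fail-walked)
pos 30 'b': at 7 (fail-walked)
pos 31 'a': at 8
pos 32 'b': at 2 (fail-walked)  emit P2@[31:32]
pos 33 'a': at 3
pos 34 'a': at 4
pos 35 'a': at 5  emit P0@[31:35],P3@[32:35]
pos 36 'b': at 2 (fail-walked)  emit P2@[35:36]
pos 37 'b': at 7 (fail-walked)
pos 38 'a': at 8
pos 39 'a': at 9
pos 40 'a': at 10  emit P3@[37:40]
pos 41 'b': at 2 (fail-walked)  emit P2@[40:41]
pos 42 'a': at 3
pos 43 'a': at 4
pos 44 'a': at 5  emit P0@[40:44],P3@[41:44]
pos 45 'a': at 1 (fail-walked)
pos 46 'b': at 2  emit P2@[45:46]
pos 47 'a': at 3
pos 48 'a': at 4
pos 49 'a': at 5  emit P0@[45:49],P3@[46:49]
pos 50 'a': at 1 (fail-walked)
pos 51 'b': at 2  emit P2@[50:51]
pos 52 'a': at 3
pos 53 'a': at 4
pos 54 'a': at 5  emit P0@[50:54],P3@[51:54]
pos 55 'b': at 2 (fail-walked)  emit P2@[54:55]
pos 56 'c': at 6 (fail-walked)  emit P1@[56:56]
pos 57 'c': at 6 (fail-walked)  emit P1@[57:57]

Matches: [[4,3],[5,2],[8,0],[8,3],[9,2],[11,2],[12,1],[14,2],[17,2],[20,2],[21,1],[24,2],[27,0],[27,3],[28,1],[32,2],[35,0],[35,3],[36,2],[40,3],[41,2],[44,0],[44,3],[46,2],[49,0],[49,3],[51,2],[54,0],[54,3],[55,2],[56,1],[57,1]]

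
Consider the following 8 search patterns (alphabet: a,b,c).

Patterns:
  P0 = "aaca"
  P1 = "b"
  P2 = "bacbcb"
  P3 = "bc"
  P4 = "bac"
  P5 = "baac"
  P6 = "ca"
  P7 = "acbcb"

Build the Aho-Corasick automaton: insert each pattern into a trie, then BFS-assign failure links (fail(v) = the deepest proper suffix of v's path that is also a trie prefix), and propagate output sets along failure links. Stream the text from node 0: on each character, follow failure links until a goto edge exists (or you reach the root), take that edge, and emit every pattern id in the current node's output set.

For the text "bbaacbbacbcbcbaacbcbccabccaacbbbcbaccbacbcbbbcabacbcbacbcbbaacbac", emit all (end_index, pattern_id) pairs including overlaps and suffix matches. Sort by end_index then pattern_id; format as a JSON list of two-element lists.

Build automaton:
Trie (insert patterns):
  0='ε' goto a→1 b→5 c→14
  1='a' goto a→2 c→16
  2='aa' goto c→3
  3='aac' goto a→4
  4='aaca' goto ·  [P0 ends]
  5='b' goto a→6 c→11  [P1 ends]
  6='ba' goto a→12 c→7
  7='bac' goto b→8  [P4 ends]
  8='bacb' goto c→9
  9='bacbc' goto b→10
  10='bacbcb' goto ·  [P2 ends]
  11='bc' goto ·  [P3 ends]
  12='baa' goto c→13
  13='baac' goto ·  [P5 ends]
  14='c' goto a→15
  15='ca' goto ·  [P6 ends]
  16='ac' goto b→17
  17='acb' goto c→18
  18='acbc' goto b→19
  19='acbcb' goto ·  [P7 ends]

BFS fail/out derivation:
  n1('a'): parent n0 fail=0; on 'a' 0 → fail=0;  out ∅∪∅=∅
  n5('b'): parent n0 fail=0; on 'b' 0 → fail=0;  out {1}∪∅={1}
  n14('c'): parent n0 fail=0; on 'c' 0 → fail=0;  out ∅∪∅=∅
  n2('aa'): parent n1 fail=0; on 'a' 0 → fail=1;  out ∅∪∅=∅
  n6('ba'): parent n5 fail=0; on 'a' 0 → fail=1;  out ∅∪∅=∅
  n11('bc'): parent n5 fail=0; on 'c' 0 → fail=14;  out {3}∪∅={3}
  n15('ca'): parent n14 fail=0; on 'a' 0 → fail=1;  out {6}∪∅={6}
  n16('ac'): parent n1 fail=0; on 'c' 0 → fail=14;  out ∅∪∅=∅
  n3('aac'): parent n2 fail=1; on 'c' 1 → fail=16;  out ∅∪∅=∅
  n7('bac'): parent n6 fail=1; on 'c' 1 → fail=16;  out {4}∪∅={4}
  n12('baa'): parent n6 fail=1; on 'a' 1 → fail=2;  out ∅∪∅=∅
  n17('acb'): parent n16 fail=14; on 'b' 14→0 → fail=5;  out ∅∪{1}={1}
  n4('aaca'): parent n3 fail=16; on 'a' 16→14 → fail=15;  out {0}∪{6}={0,6}
  n8('bacb'): parent n7 fail=16; on 'b' 16 → fail=17;  out ∅∪{1}={1}
  n13('baac'): parent n12 fail=2; on 'c' 2 → fail=3;  out {5}∪∅={5}
  n18('acbc'): parent n17 fail=5; on 'c' 5 → fail=11;  out ∅∪{3}={3}
  n9('bacbc'): parent n8 fail=17; on 'c' 17 → fail=18;  out ∅∪{3}={3}
  n19('acbcb'): parent n18 fail=11; on 'b' 11→14→0 → fail=5;  out {7}∪{1}={1,7}
  n10('bacbcb'): parent n9 fail=18; on 'b' 18 → fail=19;  out {2}∪{1,7}={1,2,7}

Text stream:
i=0 'b': node 0→5  → match P1@[0:0]
i=1 'b': node 5→5 (fail-walked)  → match P1@[1:1]
i=2 'a': node 5→6
i=3 'a': node 6→12
i=4 'c': node 12→13  → match P5@[1:4]
i=5 'b': node 13→17 (fail-walked)  → match P1@[5:5]
i=6 'b': node 17→5 (fail-walked)  → match P1@[6:6]
i=7 'a': node 5→6
i=8 'c': node 6→7  → match P4@[6:8]
i=9 'b': node 7→8  → match P1@[9:9]
i=10 'c': node 8→9  → match P3@[9:10]
i=11 'b': node 9→10  → match P1@[11:11],P2@[6:11],P7@[7:11]
i=12 'c': node 10→11 (fail-walked)  → match P3@[11:12]
i=13 'b': node 11→5 (fail-walked)  → match P1@[13:13]
i=14 'a': node 5→6
i=15 'a': node 6→12
i=16 'c': node 12→13  → match P5@[13:16]
i=17 'b': node 13→17 (fail-walked)  → match P1@[17:17]
i=18 'c': node 17→18  → match P3@[17:18]
i=19 'b': node 18→19  → match P1@[19:19],P7@[15:19]
i=20 'c': node 19→11 (fail-walked)  → match P3@[19:20]
i=21 'c': node 11→14 (fail-walked)
i=22 'a': node 14→15  → match P6@[21:22]
i=23 'b': node 15→5 (fail-walked)  → match P1@[23:23]
i=24 'c': node 5→11  → match P3@[23:24]
i=25 'c': node 11→14 (fail-walked)
i=26 'a': node 14→15  → match P6@[25:26]
i=27 'a': node 15→2 (fail-walked)
i=28 'c': node 2→3
i=29 'b': node 3→17 (fail-walked)  → match P1@[29:29]
i=30 'b': node 17→5 (fail-walked)  → match P1@[30:30]
i=31 'b': node 5→5 (fail-walked)  → match P1@[31:31]
i=32 'c': node 5→11  → match P3@[31:32]
i=33 'b': node 11→5 (fail-walked)  → match P1@[33:33]
i=34 'a': node 5→6
i=35 'c': node 6→7  → match P4@[33:35]
i=36 'c': node 7→14 (fail-walked)
i=37 'b': node 14→5 (fail-walked)  → match P1@[37:37]
i=38 'a': node 5→6
i=39 'c': node 6→7  → match P4@[37:39]
i=40 'b': node 7→8  → match P1@[40:40]
i=41 'c': node 8→9  → match P3@[40:41]
i=42 'b': node 9→10  → match P1@[42:42],P2@[37:42],P7@[38:42]
i=43 'b': node 10→5 (fail-walked)  → match P1@[43:43]
i=44 'b': node 5→5 (fail-walked)  → match P1@[44:44]
i=45 'c': node 5→11  → match P3@[44:45]
i=46 'a': node 11→15 (fail-walked)  → match P6@[45:46]
i=47 'b': node 15→5 (fail-walked)  → match P1@[47:47]
i=48 'a': node 5→6
i=49 'c': node 6→7  → match P4@[47:49]
i=50 'b': node 7→8  → match P1@[50:50]
i=51 'c': node 8→9  → match P3@[50:51]
i=52 'b': node 9→10  → match P1@[52:52],P2@[47:52],P7@[48:52]
i=53 'a': node 10→6 (fail-walked)
i=54 'c': node 6→7  → match P4@[52:54]
i=55 'b': node 7→8  → match P1@[55:55]
i=56 'c': node 8→9  → match P3@[55:56]
i=57 'b': node 9→10  → match P1@[57:57],P2@[52:57],P7@[53:57]
i=58 'b': node 10→5 (fail-walked)  → match P1@[58:58]
i=59 'a': node 5→6
i=60 'a': node 6→12
i=61 'c': node 12→13  → match P5@[58:61]
i=62 'b': node 13→17 (fail-walked)  → match P1@[62:62]
i=63 'a': node 17→6 (fail-walked)
i=64 'c': node 6→7  → match P4@[62:64]

Result: [[0,1],[1,1],[4,5],[5,1],[6,1],[8,4],[9,1],[10,3],[11,1],[11,2],[11,7],[12,3],[13,1],[16,5],[17,1],[18,3],[19,1],[19,7],[20,3],[22,6],[23,1],[24,3],[26,6],[29,1],[30,1],[31,1],[32,3],[33,1],[35,4],[37,1],[39,4],[40,1],[41,3],[42,1],[42,2],[42,7],[43,1],[44,1],[45,3],[46,6],[47,1],[49,4],[50,1],[51,3],[52,1],[52,2],[52,7],[54,4],[55,1],[56,3],[57,1],[57,2],[57,7],[58,1],[61,5],[62,1],[64,4]]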